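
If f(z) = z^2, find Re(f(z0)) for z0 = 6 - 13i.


Step 1: z0 = 6 - 13i
Step 2: z0^2 = 6^2 - (-13)^2 - 156i
Step 3: real part = 36 - 169 = -133

-133


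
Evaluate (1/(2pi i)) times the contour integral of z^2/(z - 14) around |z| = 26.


Step 1: f(z) = z^2, a = 14 is inside |z| = 26
Step 2: By Cauchy integral formula: (1/(2pi*i)) * integral = f(a)
Step 3: f(14) = 14^2 = 196

196


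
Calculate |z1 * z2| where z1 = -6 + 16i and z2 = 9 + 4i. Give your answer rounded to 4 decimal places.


Step 1: |z1| = sqrt((-6)^2 + 16^2) = sqrt(292)
Step 2: |z2| = sqrt(9^2 + 4^2) = sqrt(97)
Step 3: |z1*z2| = |z1|*|z2| = sqrt(292) * sqrt(97) = sqrt(292 * 97) = sqrt(28324)
Step 4: = 168.2974

168.2974


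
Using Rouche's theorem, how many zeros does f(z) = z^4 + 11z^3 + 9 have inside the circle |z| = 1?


Step 1: On |z| = 1 the three terms have sizes |z^4| = 1^4 = 1, |11z^3| = 11*1^3 = 11, |9| = 9
Step 2: The dominant term is g(z) = 11z^3; let h(z) = z^4 + 9 so f = g + h
Step 3: On |z| = 1: |g| = 11 and |h| <= 1 + 9 = 10
Step 4: Since 11 > 10, |h| < |g| on |z| = 1, so by Rouche f has the same number of zeros as g inside |z| < 1
Step 5: g(z) = 11z^3 has 3 zeros (at the origin, multiplicity 3) inside |z| < 1. Answer = 3

3


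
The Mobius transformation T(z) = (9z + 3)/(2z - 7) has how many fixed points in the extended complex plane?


Step 1: Fixed points satisfy T(z) = z
Step 2: 2z^2 - 16z - 3 = 0
Step 3: Discriminant = (-16)^2 - 4*2*(-3) = 280
Step 4: Number of fixed points = 2

2


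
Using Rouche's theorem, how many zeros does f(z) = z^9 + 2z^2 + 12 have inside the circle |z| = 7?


Step 1: On |z| = 7 the three terms have sizes |z^9| = 7^9 = 40353607, |2z^2| = 2*7^2 = 98, |12| = 12
Step 2: The dominant term is g(z) = z^9; let h(z) = 2z^2 + 12 so f = g + h
Step 3: On |z| = 7: |g| = 40353607 and |h| <= 98 + 12 = 110
Step 4: Since 40353607 > 110, |h| < |g| on |z| = 7, so by Rouche f has the same number of zeros as g inside |z| < 7
Step 5: g(z) = z^9 has 9 zeros (all at the origin) inside |z| < 7. Answer = 9

9


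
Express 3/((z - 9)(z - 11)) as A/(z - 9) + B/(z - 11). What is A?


Step 1: Multiply both sides by (z - 9) and set z = 9
Step 2: A = 3 / (9 - 11)
Step 3: A = 3 / (-2)
Step 4: A = -3/2

-3/2


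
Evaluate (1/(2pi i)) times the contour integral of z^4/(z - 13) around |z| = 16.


Step 1: f(z) = z^4, a = 13 is inside |z| = 16
Step 2: By Cauchy integral formula: (1/(2pi*i)) * integral = f(a)
Step 3: f(13) = 13^4 = 28561

28561


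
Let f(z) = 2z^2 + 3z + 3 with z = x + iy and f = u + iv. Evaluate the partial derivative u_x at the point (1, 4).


Step 1: f(z) = 2(x+iy)^2 + 3(x+iy) + 3
Step 2: u = 2(x^2 - y^2) + 3x + 3
Step 3: u_x = 4x + 3
Step 4: At (1, 4): u_x = 4 + 3 = 7

7


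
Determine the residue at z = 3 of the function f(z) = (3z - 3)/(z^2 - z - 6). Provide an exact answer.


Step 1: Q(z) = z^2 - z - 6 = (z - 3)(z + 2)
Step 2: Q'(z) = 2z - 1
Step 3: Q'(3) = 5, P(3) = 6
Step 4: Res = P(3)/Q'(3) = 6/5 = 6/5

6/5


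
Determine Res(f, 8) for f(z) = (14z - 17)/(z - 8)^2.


Step 1: Pole of order 2 at z = 8
Step 2: Res = lim d/dz [(z - 8)^2 * f(z)] as z -> 8
Step 3: (z - 8)^2 * f(z) = 14z - 17
Step 4: d/dz[14z - 17] = 14

14


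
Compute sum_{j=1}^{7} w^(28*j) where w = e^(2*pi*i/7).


Step 1: The sum sum_{j=1}^{n} w^(k*j) equals n if n | k, else 0.
Step 2: Here n = 7, k = 28
Step 3: Does n divide k? 7 | 28 -> True
Step 4: Sum = 7

7


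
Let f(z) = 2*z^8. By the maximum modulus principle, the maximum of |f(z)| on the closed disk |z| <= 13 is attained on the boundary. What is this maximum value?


Step 1: On |z| = 13, |f(z)| = 2 * |z|^8 = 2 * 13^8
Step 2: By maximum modulus principle, maximum is on boundary.
Step 3: Maximum = 2 * 815730721 = 1631461442

1631461442


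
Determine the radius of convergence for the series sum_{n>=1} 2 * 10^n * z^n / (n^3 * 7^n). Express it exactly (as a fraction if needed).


Step 1: General term a_n = 2 * 10^n / (n^3 * 7^n)
Step 2: By the root test, |a_n|^(1/n) = 2^(1/n) * 10 / (n^(3/n) * 7) -> 10/7 as n -> infinity (since 2^(1/n) -> 1 and n^(3/n) -> 1)
Step 3: R = 1/lim|a_n|^(1/n) = 7/10

7/10


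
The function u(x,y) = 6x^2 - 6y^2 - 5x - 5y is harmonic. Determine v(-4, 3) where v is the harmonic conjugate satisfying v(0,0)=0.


Step 1: v_x = -u_y = 12y + 5
Step 2: v_y = u_x = 12x - 5
Step 3: v = 12xy + 5x - 5y + C
Step 4: v(0,0) = 0 => C = 0
Step 5: v(-4, 3) = -179

-179


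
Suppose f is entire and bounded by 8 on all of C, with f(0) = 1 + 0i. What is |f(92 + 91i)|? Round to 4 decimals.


Step 1: By Liouville's theorem, a bounded entire function is constant.
Step 2: f(z) = f(0) = 1 + 0i for all z.
Step 3: |f(w)| = |1 + 0i| = sqrt(1 + 0)
Step 4: = 1.0

1.0


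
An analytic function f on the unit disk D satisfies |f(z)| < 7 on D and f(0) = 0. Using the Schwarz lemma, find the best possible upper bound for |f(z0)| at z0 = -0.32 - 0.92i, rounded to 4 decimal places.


Step 1: g = f/7 maps D -> D with g(0) = 0, so by the Schwarz lemma |g(z)| <= |z|, i.e. |f(z)| <= 7|z|; this is sharp (f(z) = 7z).
Step 2: |z0|^2 = (-0.32)^2 + (-0.92)^2 = 0.9488
Step 3: |z0| = sqrt(0.9488) = 0.974064
Step 4: Best bound = 7 * |z0| = 7 * 0.974064 = 6.8184

6.8184


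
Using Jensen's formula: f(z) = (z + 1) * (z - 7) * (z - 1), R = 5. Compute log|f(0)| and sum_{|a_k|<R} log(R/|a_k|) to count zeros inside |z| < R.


Jensen's formula: (1/2pi)*integral log|f(Re^it)|dt = log|f(0)| + sum_{|a_k|<R} log(R/|a_k|)
Step 1: f(0) = 1 * (-7) * (-1) = 7
Step 2: log|f(0)| = log|-1| + log|7| + log|1| = 1.9459
Step 3: Zeros inside |z| < 5: -1, 1
Step 4: Jensen sum = log(5/1) + log(5/1) = 3.2189
Step 5: n(R) = number of terms in the Jensen sum = count of zeros inside |z| < 5 = 2

2


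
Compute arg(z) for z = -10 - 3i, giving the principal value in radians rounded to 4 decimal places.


Step 1: z = -10 - 3i
Step 2: arg(z) = atan2(-3, -10)
Step 3: arg(z) = -2.8501

-2.8501


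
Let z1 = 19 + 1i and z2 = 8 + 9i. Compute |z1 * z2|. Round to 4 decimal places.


Step 1: |z1| = sqrt(19^2 + 1^2) = sqrt(362)
Step 2: |z2| = sqrt(8^2 + 9^2) = sqrt(145)
Step 3: |z1*z2| = |z1|*|z2| = sqrt(362) * sqrt(145) = sqrt(362 * 145) = sqrt(52490)
Step 4: = 229.107

229.107


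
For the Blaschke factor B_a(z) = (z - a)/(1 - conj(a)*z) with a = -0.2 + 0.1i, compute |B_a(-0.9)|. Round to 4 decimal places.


Step 1: Numerator z0 - a = -0.9 - (-0.2 + 0.1i) = -0.7 - 0.1i
Step 2: Denominator 1 - conj(a)*z0 = 1 - (-0.2 - 0.1i)*(-0.9) = 0.82 - 0.09i
Step 3: |z0 - a|^2 = (-0.7)^2 + (-0.1)^2 = 0.5; |1 - conj(a)*z0|^2 = 0.82^2 + (-0.09)^2 = 0.6805
Step 4: |B_a(-0.9)| = sqrt(0.5 / 0.6805) = sqrt(0.734754)
Step 5: = 0.8572

0.8572


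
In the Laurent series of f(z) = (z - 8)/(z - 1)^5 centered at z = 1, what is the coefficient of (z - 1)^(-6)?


Step 1: Write the numerator in powers of (z - 1): z - 8 = (z - 1) + (1*1 - 8) = (z - 1) - 7
Step 2: Divide by (z - 1)^5: f(z) = -7(z - 1)^(-5) + (z - 1)^(-4)
Step 3: This finite sum is the Laurent series of f about z = 1.
Step 4: Only the powers -5 and -4 appear, so the coefficient of (z - 1)^(-6) = 0

0


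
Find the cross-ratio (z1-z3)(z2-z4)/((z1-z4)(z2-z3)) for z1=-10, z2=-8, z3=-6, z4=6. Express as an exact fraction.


Step 1: (z1-z3)(z2-z4) = (-4) * (-14) = 56
Step 2: (z1-z4)(z2-z3) = (-16) * (-2) = 32
Step 3: Cross-ratio = 56/32 = 7/4

7/4


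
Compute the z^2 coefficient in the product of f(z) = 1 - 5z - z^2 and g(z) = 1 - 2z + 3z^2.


Step 1: z^2 term in f*g comes from: (1)*(3z^2) + (-5z)*(-2z) + (-z^2)*(1)
Step 2: = 3 + 10 - 1
Step 3: = 12

12


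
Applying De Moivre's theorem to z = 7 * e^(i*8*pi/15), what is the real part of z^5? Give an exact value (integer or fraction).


Step 1: By De Moivre's theorem, z^5 = 7^5 * e^(i*5*8*pi/15) = 16807 * (cos(8*pi/3) + i*sin(8*pi/3))
Step 2: |z|^5 = 7^5 = 16807
Step 3: Reduce the angle mod 2*pi: 8*pi/3 - 2*pi = 2*pi/3
Step 4: cos(2*pi/3) = -1/2
Step 5: Re(z^5) = 16807 * (-1/2) = -16807/2

-16807/2


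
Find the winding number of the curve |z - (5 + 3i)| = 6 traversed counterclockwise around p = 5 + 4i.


Step 1: Center c = (5, 3), radius = 6
Step 2: |p - c|^2 = 0^2 + 1^2 = 1
Step 3: r^2 = 36
Step 4: |p-c| < r so winding number = 1

1


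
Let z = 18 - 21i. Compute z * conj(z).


Step 1: conj(z) = 18 + 21i
Step 2: z * conj(z) = 18^2 + (-21)^2
Step 3: = 324 + 441 = 765

765


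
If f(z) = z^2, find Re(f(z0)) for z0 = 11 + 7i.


Step 1: z0 = 11 + 7i
Step 2: z0^2 = 11^2 - 7^2 + 154i
Step 3: real part = 121 - 49 = 72

72


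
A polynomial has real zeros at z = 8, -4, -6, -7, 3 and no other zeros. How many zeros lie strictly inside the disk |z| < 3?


Step 1: Check each root:
  z = 8: |8| = 8 >= 3
  z = -4: |-4| = 4 >= 3
  z = -6: |-6| = 6 >= 3
  z = -7: |-7| = 7 >= 3
  z = 3: |3| = 3 >= 3
Step 2: Count = 0

0


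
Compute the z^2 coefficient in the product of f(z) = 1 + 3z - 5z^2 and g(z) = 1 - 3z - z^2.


Step 1: z^2 term in f*g comes from: (1)*(-z^2) + (3z)*(-3z) + (-5z^2)*(1)
Step 2: = -1 - 9 - 5
Step 3: = -15

-15


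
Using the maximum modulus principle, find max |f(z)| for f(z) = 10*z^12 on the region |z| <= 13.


Step 1: On |z| = 13, |f(z)| = 10 * |z|^12 = 10 * 13^12
Step 2: By maximum modulus principle, maximum is on boundary.
Step 3: Maximum = 10 * 23298085122481 = 232980851224810

232980851224810


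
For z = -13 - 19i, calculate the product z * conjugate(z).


Step 1: conj(z) = -13 + 19i
Step 2: z * conj(z) = (-13)^2 + (-19)^2
Step 3: = 169 + 361 = 530

530


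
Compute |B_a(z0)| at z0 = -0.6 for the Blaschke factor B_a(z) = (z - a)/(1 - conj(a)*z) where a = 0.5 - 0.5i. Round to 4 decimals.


Step 1: Numerator z0 - a = -0.6 - (0.5 - 0.5i) = -1.1 + 0.5i
Step 2: Denominator 1 - conj(a)*z0 = 1 - (0.5 + 0.5i)*(-0.6) = 1.3 + 0.3i
Step 3: |z0 - a|^2 = (-1.1)^2 + 0.5^2 = 1.46; |1 - conj(a)*z0|^2 = 1.3^2 + 0.3^2 = 1.78
Step 4: |B_a(-0.6)| = sqrt(1.46 / 1.78) = sqrt(0.820225)
Step 5: = 0.9057

0.9057


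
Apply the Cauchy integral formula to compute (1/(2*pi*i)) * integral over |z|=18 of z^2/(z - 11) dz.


Step 1: f(z) = z^2, a = 11 is inside |z| = 18
Step 2: By Cauchy integral formula: (1/(2pi*i)) * integral = f(a)
Step 3: f(11) = 11^2 = 121

121


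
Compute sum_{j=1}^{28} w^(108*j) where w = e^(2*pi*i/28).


Step 1: The sum sum_{j=1}^{n} w^(k*j) equals n if n | k, else 0.
Step 2: Here n = 28, k = 108
Step 3: Does n divide k? 28 | 108 -> False
Step 4: Sum = 0

0


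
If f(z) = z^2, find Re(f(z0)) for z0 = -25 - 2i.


Step 1: z0 = -25 - 2i
Step 2: z0^2 = (-25)^2 - (-2)^2 + 100i
Step 3: real part = 625 - 4 = 621

621


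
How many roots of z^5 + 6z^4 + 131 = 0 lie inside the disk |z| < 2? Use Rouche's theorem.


Step 1: On |z| = 2 the three terms have sizes |z^5| = 2^5 = 32, |6z^4| = 6*2^4 = 96, |131| = 131
Step 2: The dominant term is g(z) = 131; let h(z) = z^5 + 6z^4 so f = g + h
Step 3: On |z| = 2: |g| = 131 and |h| <= 32 + 96 = 128
Step 4: Since 131 > 128, |h| < |g| on |z| = 2, so by Rouche f has the same number of zeros as g inside |z| < 2
Step 5: g(z) = 131 is a nonzero constant with no zeros inside |z| < 2. Answer = 0

0


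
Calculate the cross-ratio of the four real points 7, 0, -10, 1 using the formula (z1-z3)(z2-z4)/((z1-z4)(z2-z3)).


Step 1: (z1-z3)(z2-z4) = 17 * (-1) = -17
Step 2: (z1-z4)(z2-z3) = 6 * 10 = 60
Step 3: Cross-ratio = -17/60 = -17/60

-17/60


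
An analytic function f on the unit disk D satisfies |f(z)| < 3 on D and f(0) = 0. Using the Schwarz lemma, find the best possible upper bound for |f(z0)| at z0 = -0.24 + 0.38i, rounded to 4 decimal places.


Step 1: g = f/3 maps D -> D with g(0) = 0, so by the Schwarz lemma |g(z)| <= |z|, i.e. |f(z)| <= 3|z|; this is sharp (f(z) = 3z).
Step 2: |z0|^2 = (-0.24)^2 + 0.38^2 = 0.202
Step 3: |z0| = sqrt(0.202) = 0.449444
Step 4: Best bound = 3 * |z0| = 3 * 0.449444 = 1.3483

1.3483


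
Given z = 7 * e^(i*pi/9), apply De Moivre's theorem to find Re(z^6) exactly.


Step 1: By De Moivre's theorem, z^6 = 7^6 * e^(i*6*pi/9) = 117649 * (cos(2*pi/3) + i*sin(2*pi/3))
Step 2: |z|^6 = 7^6 = 117649
Step 3: The angle 2*pi/3 already lies in [0, 2*pi)
Step 4: cos(2*pi/3) = -1/2
Step 5: Re(z^6) = 117649 * (-1/2) = -117649/2

-117649/2


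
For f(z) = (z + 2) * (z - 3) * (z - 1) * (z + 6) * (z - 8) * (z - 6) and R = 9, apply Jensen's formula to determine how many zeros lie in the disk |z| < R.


Jensen's formula: (1/2pi)*integral log|f(Re^it)|dt = log|f(0)| + sum_{|a_k|<R} log(R/|a_k|)
Step 1: f(0) = 2 * (-3) * (-1) * 6 * (-8) * (-6) = 1728
Step 2: log|f(0)| = log|-2| + log|3| + log|1| + log|-6| + log|8| + log|6| = 7.4547
Step 3: Zeros inside |z| < 9: -2, 3, 1, -6, 8, 6
Step 4: Jensen sum = log(9/2) + log(9/3) + log(9/1) + log(9/6) + log(9/8) + log(9/6) = 5.7286
Step 5: n(R) = number of terms in the Jensen sum = count of zeros inside |z| < 9 = 6

6


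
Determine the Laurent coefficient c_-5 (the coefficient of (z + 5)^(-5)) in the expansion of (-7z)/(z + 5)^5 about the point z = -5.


Step 1: Write the numerator in powers of (z + 5): -7z = -7(z + 5) + (-7*(-5) + 0) = -7(z + 5) + 35
Step 2: Divide by (z + 5)^5: f(z) = 35(z + 5)^(-5) - 7(z + 5)^(-4)
Step 3: This finite sum is the Laurent series of f about z = -5.
Step 4: Coefficient of (z + 5)^(-5) = -7*(-5) + 0 = 35

35


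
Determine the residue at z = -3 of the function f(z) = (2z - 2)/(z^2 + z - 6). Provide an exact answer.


Step 1: Q(z) = z^2 + z - 6 = (z + 3)(z - 2)
Step 2: Q'(z) = 2z + 1
Step 3: Q'(-3) = -5, P(-3) = -8
Step 4: Res = P(-3)/Q'(-3) = -8/(-5) = 8/5

8/5


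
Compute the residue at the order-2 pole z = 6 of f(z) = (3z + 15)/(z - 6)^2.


Step 1: Pole of order 2 at z = 6
Step 2: Res = lim d/dz [(z - 6)^2 * f(z)] as z -> 6
Step 3: (z - 6)^2 * f(z) = 3z + 15
Step 4: d/dz[3z + 15] = 3

3


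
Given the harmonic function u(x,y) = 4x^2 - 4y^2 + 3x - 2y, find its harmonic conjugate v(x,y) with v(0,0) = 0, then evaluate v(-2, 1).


Step 1: v_x = -u_y = 8y + 2
Step 2: v_y = u_x = 8x + 3
Step 3: v = 8xy + 2x + 3y + C
Step 4: v(0,0) = 0 => C = 0
Step 5: v(-2, 1) = -17

-17


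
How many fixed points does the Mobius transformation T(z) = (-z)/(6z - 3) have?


Step 1: Fixed points satisfy T(z) = z
Step 2: 6z^2 - 2z = 0
Step 3: Discriminant = (-2)^2 - 4*6*0 = 4
Step 4: Number of fixed points = 2

2


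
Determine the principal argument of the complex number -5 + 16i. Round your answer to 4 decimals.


Step 1: z = -5 + 16i
Step 2: arg(z) = atan2(16, -5)
Step 3: arg(z) = 1.8737

1.8737


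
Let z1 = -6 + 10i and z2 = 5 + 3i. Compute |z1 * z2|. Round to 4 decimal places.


Step 1: |z1| = sqrt((-6)^2 + 10^2) = sqrt(136)
Step 2: |z2| = sqrt(5^2 + 3^2) = sqrt(34)
Step 3: |z1*z2| = |z1|*|z2| = sqrt(136) * sqrt(34) = sqrt(136 * 34) = sqrt(4624)
Step 4: = 68.0

68.0


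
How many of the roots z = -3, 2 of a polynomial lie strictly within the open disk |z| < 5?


Step 1: Check each root:
  z = -3: |-3| = 3 < 5
  z = 2: |2| = 2 < 5
Step 2: Count = 2

2


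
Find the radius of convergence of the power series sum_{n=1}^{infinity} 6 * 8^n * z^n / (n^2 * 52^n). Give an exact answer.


Step 1: General term a_n = 6 * 8^n / (n^2 * 52^n)
Step 2: By the root test, |a_n|^(1/n) = 6^(1/n) * 8 / (n^(2/n) * 52) -> 8/52 as n -> infinity (since 6^(1/n) -> 1 and n^(2/n) -> 1)
Step 3: R = 1/lim|a_n|^(1/n) = 52/8 = 13/2

13/2


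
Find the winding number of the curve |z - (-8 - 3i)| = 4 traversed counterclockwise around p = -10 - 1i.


Step 1: Center c = (-8, -3), radius = 4
Step 2: |p - c|^2 = (-2)^2 + 2^2 = 8
Step 3: r^2 = 16
Step 4: |p-c| < r so winding number = 1

1


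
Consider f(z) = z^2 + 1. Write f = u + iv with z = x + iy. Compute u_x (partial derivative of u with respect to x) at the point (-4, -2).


Step 1: f(z) = (x+iy)^2 + 1
Step 2: u = (x^2 - y^2) + 1
Step 3: u_x = 2x + 0
Step 4: At (-4, -2): u_x = -8 + 0 = -8

-8


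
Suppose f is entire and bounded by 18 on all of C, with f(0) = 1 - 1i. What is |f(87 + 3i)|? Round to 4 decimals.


Step 1: By Liouville's theorem, a bounded entire function is constant.
Step 2: f(z) = f(0) = 1 - 1i for all z.
Step 3: |f(w)| = |1 - 1i| = sqrt(1 + 1)
Step 4: = 1.4142

1.4142


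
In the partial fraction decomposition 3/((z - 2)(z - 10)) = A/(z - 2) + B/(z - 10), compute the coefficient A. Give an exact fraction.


Step 1: Multiply both sides by (z - 2) and set z = 2
Step 2: A = 3 / (2 - 10)
Step 3: A = 3 / (-8)
Step 4: A = -3/8

-3/8


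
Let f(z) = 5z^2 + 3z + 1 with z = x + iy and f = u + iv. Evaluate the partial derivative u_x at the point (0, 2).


Step 1: f(z) = 5(x+iy)^2 + 3(x+iy) + 1
Step 2: u = 5(x^2 - y^2) + 3x + 1
Step 3: u_x = 10x + 3
Step 4: At (0, 2): u_x = 0 + 3 = 3

3


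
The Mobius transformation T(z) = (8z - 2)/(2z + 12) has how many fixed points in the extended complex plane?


Step 1: Fixed points satisfy T(z) = z
Step 2: 2z^2 + 4z + 2 = 0
Step 3: Discriminant = 4^2 - 4*2*2 = 0
Step 4: Number of fixed points = 1

1


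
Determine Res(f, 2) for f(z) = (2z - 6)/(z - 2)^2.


Step 1: Pole of order 2 at z = 2
Step 2: Res = lim d/dz [(z - 2)^2 * f(z)] as z -> 2
Step 3: (z - 2)^2 * f(z) = 2z - 6
Step 4: d/dz[2z - 6] = 2

2


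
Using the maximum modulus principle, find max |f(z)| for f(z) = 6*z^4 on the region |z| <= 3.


Step 1: On |z| = 3, |f(z)| = 6 * |z|^4 = 6 * 3^4
Step 2: By maximum modulus principle, maximum is on boundary.
Step 3: Maximum = 6 * 81 = 486

486


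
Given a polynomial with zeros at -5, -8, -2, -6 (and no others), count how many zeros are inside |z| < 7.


Step 1: Check each root:
  z = -5: |-5| = 5 < 7
  z = -8: |-8| = 8 >= 7
  z = -2: |-2| = 2 < 7
  z = -6: |-6| = 6 < 7
Step 2: Count = 3

3


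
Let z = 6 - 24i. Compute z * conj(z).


Step 1: conj(z) = 6 + 24i
Step 2: z * conj(z) = 6^2 + (-24)^2
Step 3: = 36 + 576 = 612

612


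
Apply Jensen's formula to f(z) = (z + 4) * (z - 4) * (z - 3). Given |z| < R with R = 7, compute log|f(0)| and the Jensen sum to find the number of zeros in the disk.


Jensen's formula: (1/2pi)*integral log|f(Re^it)|dt = log|f(0)| + sum_{|a_k|<R} log(R/|a_k|)
Step 1: f(0) = 4 * (-4) * (-3) = 48
Step 2: log|f(0)| = log|-4| + log|4| + log|3| = 3.8712
Step 3: Zeros inside |z| < 7: -4, 4, 3
Step 4: Jensen sum = log(7/4) + log(7/4) + log(7/3) = 1.9665
Step 5: n(R) = number of terms in the Jensen sum = count of zeros inside |z| < 7 = 3

3


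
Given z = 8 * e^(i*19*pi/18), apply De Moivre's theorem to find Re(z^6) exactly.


Step 1: By De Moivre's theorem, z^6 = 8^6 * e^(i*6*19*pi/18) = 262144 * (cos(19*pi/3) + i*sin(19*pi/3))
Step 2: |z|^6 = 8^6 = 262144
Step 3: Reduce the angle mod 2*pi: 19*pi/3 - 6*pi = pi/3
Step 4: cos(pi/3) = 1/2
Step 5: Re(z^6) = 262144 * 1/2 = 131072

131072


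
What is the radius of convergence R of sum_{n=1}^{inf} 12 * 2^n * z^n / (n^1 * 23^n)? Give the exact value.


Step 1: General term a_n = 12 * 2^n / (n^1 * 23^n)
Step 2: By the root test, |a_n|^(1/n) = 12^(1/n) * 2 / (n^(1/n) * 23) -> 2/23 as n -> infinity (since 12^(1/n) -> 1 and n^(1/n) -> 1)
Step 3: R = 1/lim|a_n|^(1/n) = 23/2

23/2


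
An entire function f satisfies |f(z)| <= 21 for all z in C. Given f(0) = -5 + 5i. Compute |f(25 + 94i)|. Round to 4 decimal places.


Step 1: By Liouville's theorem, a bounded entire function is constant.
Step 2: f(z) = f(0) = -5 + 5i for all z.
Step 3: |f(w)| = |-5 + 5i| = sqrt(25 + 25)
Step 4: = 7.0711

7.0711


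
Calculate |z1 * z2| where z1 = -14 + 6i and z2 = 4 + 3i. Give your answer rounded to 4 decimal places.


Step 1: |z1| = sqrt((-14)^2 + 6^2) = sqrt(232)
Step 2: |z2| = sqrt(4^2 + 3^2) = sqrt(25)
Step 3: |z1*z2| = |z1|*|z2| = sqrt(232) * sqrt(25) = sqrt(232 * 25) = sqrt(5800)
Step 4: = 76.1577

76.1577


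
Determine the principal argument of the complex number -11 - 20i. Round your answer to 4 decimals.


Step 1: z = -11 - 20i
Step 2: arg(z) = atan2(-20, -11)
Step 3: arg(z) = -2.0736

-2.0736


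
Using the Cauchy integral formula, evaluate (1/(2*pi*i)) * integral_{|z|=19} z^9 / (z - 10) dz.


Step 1: f(z) = z^9, a = 10 is inside |z| = 19
Step 2: By Cauchy integral formula: (1/(2pi*i)) * integral = f(a)
Step 3: f(10) = 10^9 = 1000000000

1000000000


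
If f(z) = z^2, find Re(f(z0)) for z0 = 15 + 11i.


Step 1: z0 = 15 + 11i
Step 2: z0^2 = 15^2 - 11^2 + 330i
Step 3: real part = 225 - 121 = 104

104


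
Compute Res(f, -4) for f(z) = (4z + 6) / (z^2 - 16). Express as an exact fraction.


Step 1: Q(z) = z^2 - 16 = (z + 4)(z - 4)
Step 2: Q'(z) = 2z
Step 3: Q'(-4) = -8, P(-4) = -10
Step 4: Res = P(-4)/Q'(-4) = -10/(-8) = 5/4

5/4


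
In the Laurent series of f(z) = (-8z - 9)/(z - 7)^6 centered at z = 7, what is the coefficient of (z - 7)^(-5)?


Step 1: Write the numerator in powers of (z - 7): -8z - 9 = -8(z - 7) + (-8*7 - 9) = -8(z - 7) - 65
Step 2: Divide by (z - 7)^6: f(z) = -65(z - 7)^(-6) - 8(z - 7)^(-5)
Step 3: This finite sum is the Laurent series of f about z = 7.
Step 4: Coefficient of (z - 7)^(-5) = coefficient of (z - 7) in the re-centred numerator = -8

-8


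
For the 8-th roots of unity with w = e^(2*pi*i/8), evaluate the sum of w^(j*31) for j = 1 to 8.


Step 1: The sum sum_{j=1}^{n} w^(k*j) equals n if n | k, else 0.
Step 2: Here n = 8, k = 31
Step 3: Does n divide k? 8 | 31 -> False
Step 4: Sum = 0

0


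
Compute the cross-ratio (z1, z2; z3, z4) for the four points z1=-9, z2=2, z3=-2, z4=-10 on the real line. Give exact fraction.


Step 1: (z1-z3)(z2-z4) = (-7) * 12 = -84
Step 2: (z1-z4)(z2-z3) = 1 * 4 = 4
Step 3: Cross-ratio = -84/4 = -21

-21


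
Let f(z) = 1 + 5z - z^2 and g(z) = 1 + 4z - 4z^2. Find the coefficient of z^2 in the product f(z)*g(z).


Step 1: z^2 term in f*g comes from: (1)*(-4z^2) + (5z)*(4z) + (-z^2)*(1)
Step 2: = -4 + 20 - 1
Step 3: = 15

15


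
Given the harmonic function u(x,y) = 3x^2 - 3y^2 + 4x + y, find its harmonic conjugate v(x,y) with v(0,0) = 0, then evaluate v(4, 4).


Step 1: v_x = -u_y = 6y - 1
Step 2: v_y = u_x = 6x + 4
Step 3: v = 6xy - x + 4y + C
Step 4: v(0,0) = 0 => C = 0
Step 5: v(4, 4) = 108

108


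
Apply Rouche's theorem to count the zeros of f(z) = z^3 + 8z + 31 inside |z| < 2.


Step 1: On |z| = 2 the three terms have sizes |z^3| = 2^3 = 8, |8z| = 8*2 = 16, |31| = 31
Step 2: The dominant term is g(z) = 31; let h(z) = z^3 + 8z so f = g + h
Step 3: On |z| = 2: |g| = 31 and |h| <= 8 + 16 = 24
Step 4: Since 31 > 24, |h| < |g| on |z| = 2, so by Rouche f has the same number of zeros as g inside |z| < 2
Step 5: g(z) = 31 is a nonzero constant with no zeros inside |z| < 2. Answer = 0

0


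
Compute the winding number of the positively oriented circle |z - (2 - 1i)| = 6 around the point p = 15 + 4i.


Step 1: Center c = (2, -1), radius = 6
Step 2: |p - c|^2 = 13^2 + 5^2 = 194
Step 3: r^2 = 36
Step 4: |p-c| > r so winding number = 0

0


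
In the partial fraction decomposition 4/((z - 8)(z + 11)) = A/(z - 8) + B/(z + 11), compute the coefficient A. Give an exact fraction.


Step 1: Multiply both sides by (z - 8) and set z = 8
Step 2: A = 4 / (8 + 11)
Step 3: A = 4 / 19
Step 4: A = 4/19

4/19


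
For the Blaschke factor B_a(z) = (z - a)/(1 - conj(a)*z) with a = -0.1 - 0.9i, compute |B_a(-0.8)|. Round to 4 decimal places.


Step 1: Numerator z0 - a = -0.8 - (-0.1 - 0.9i) = -0.7 + 0.9i
Step 2: Denominator 1 - conj(a)*z0 = 1 - (-0.1 + 0.9i)*(-0.8) = 0.92 + 0.72i
Step 3: |z0 - a|^2 = (-0.7)^2 + 0.9^2 = 1.3; |1 - conj(a)*z0|^2 = 0.92^2 + 0.72^2 = 1.3648
Step 4: |B_a(-0.8)| = sqrt(1.3 / 1.3648) = sqrt(0.952521)
Step 5: = 0.976

0.976


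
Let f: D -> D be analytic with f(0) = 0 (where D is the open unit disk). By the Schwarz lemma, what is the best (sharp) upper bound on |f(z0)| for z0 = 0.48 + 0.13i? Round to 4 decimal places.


Step 1: Schwarz lemma: if f: D -> D is analytic with f(0) = 0, then |f(z)| <= |z| for all z in D, and this is sharp (f(z) = z).
Step 2: |z0|^2 = 0.48^2 + 0.13^2 = 0.2473
Step 3: |z0| = sqrt(0.2473) = 0.497293
Step 4: Best bound = |z0| = 0.4973

0.4973


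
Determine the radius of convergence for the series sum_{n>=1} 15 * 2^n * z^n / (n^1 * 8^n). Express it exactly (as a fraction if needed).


Step 1: General term a_n = 15 * 2^n / (n^1 * 8^n)
Step 2: By the root test, |a_n|^(1/n) = 15^(1/n) * 2 / (n^(1/n) * 8) -> 2/8 as n -> infinity (since 15^(1/n) -> 1 and n^(1/n) -> 1)
Step 3: R = 1/lim|a_n|^(1/n) = 8/2 = 4

4


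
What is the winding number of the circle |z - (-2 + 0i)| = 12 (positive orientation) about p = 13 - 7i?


Step 1: Center c = (-2, 0), radius = 12
Step 2: |p - c|^2 = 15^2 + (-7)^2 = 274
Step 3: r^2 = 144
Step 4: |p-c| > r so winding number = 0

0


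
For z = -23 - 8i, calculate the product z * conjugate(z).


Step 1: conj(z) = -23 + 8i
Step 2: z * conj(z) = (-23)^2 + (-8)^2
Step 3: = 529 + 64 = 593

593


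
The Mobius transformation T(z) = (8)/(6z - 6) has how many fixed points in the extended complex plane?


Step 1: Fixed points satisfy T(z) = z
Step 2: 6z^2 - 6z - 8 = 0
Step 3: Discriminant = (-6)^2 - 4*6*(-8) = 228
Step 4: Number of fixed points = 2

2


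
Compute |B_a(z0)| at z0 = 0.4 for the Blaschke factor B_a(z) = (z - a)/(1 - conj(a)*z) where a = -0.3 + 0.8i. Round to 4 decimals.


Step 1: Numerator z0 - a = 0.4 - (-0.3 + 0.8i) = 0.7 - 0.8i
Step 2: Denominator 1 - conj(a)*z0 = 1 - (-0.3 - 0.8i)*0.4 = 1.12 + 0.32i
Step 3: |z0 - a|^2 = 0.7^2 + (-0.8)^2 = 1.13; |1 - conj(a)*z0|^2 = 1.12^2 + 0.32^2 = 1.3568
Step 4: |B_a(0.4)| = sqrt(1.13 / 1.3568) = sqrt(0.832842)
Step 5: = 0.9126

0.9126


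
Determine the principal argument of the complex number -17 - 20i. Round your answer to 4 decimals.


Step 1: z = -17 - 20i
Step 2: arg(z) = atan2(-20, -17)
Step 3: arg(z) = -2.2753

-2.2753


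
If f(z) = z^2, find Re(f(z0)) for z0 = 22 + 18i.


Step 1: z0 = 22 + 18i
Step 2: z0^2 = 22^2 - 18^2 + 792i
Step 3: real part = 484 - 324 = 160

160


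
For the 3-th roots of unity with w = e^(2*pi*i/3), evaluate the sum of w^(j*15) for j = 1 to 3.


Step 1: The sum sum_{j=1}^{n} w^(k*j) equals n if n | k, else 0.
Step 2: Here n = 3, k = 15
Step 3: Does n divide k? 3 | 15 -> True
Step 4: Sum = 3

3


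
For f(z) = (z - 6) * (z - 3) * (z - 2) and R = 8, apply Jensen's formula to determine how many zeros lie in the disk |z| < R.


Jensen's formula: (1/2pi)*integral log|f(Re^it)|dt = log|f(0)| + sum_{|a_k|<R} log(R/|a_k|)
Step 1: f(0) = (-6) * (-3) * (-2) = -36
Step 2: log|f(0)| = log|6| + log|3| + log|2| = 3.5835
Step 3: Zeros inside |z| < 8: 6, 3, 2
Step 4: Jensen sum = log(8/6) + log(8/3) + log(8/2) = 2.6548
Step 5: n(R) = number of terms in the Jensen sum = count of zeros inside |z| < 8 = 3

3


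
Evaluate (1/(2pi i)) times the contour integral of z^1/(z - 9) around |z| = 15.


Step 1: f(z) = z^1, a = 9 is inside |z| = 15
Step 2: By Cauchy integral formula: (1/(2pi*i)) * integral = f(a)
Step 3: f(9) = 9^1 = 9

9


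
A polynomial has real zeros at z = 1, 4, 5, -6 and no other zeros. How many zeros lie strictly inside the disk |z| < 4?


Step 1: Check each root:
  z = 1: |1| = 1 < 4
  z = 4: |4| = 4 >= 4
  z = 5: |5| = 5 >= 4
  z = -6: |-6| = 6 >= 4
Step 2: Count = 1

1


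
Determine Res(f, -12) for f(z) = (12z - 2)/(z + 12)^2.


Step 1: Pole of order 2 at z = -12
Step 2: Res = lim d/dz [(z + 12)^2 * f(z)] as z -> -12
Step 3: (z + 12)^2 * f(z) = 12z - 2
Step 4: d/dz[12z - 2] = 12

12


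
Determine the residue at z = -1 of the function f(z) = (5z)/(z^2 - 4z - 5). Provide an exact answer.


Step 1: Q(z) = z^2 - 4z - 5 = (z + 1)(z - 5)
Step 2: Q'(z) = 2z - 4
Step 3: Q'(-1) = -6, P(-1) = -5
Step 4: Res = P(-1)/Q'(-1) = -5/(-6) = 5/6

5/6


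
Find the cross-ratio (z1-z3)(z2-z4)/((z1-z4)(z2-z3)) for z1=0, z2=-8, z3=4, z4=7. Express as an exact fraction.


Step 1: (z1-z3)(z2-z4) = (-4) * (-15) = 60
Step 2: (z1-z4)(z2-z3) = (-7) * (-12) = 84
Step 3: Cross-ratio = 60/84 = 5/7

5/7


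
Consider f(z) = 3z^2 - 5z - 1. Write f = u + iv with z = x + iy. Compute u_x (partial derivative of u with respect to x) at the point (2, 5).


Step 1: f(z) = 3(x+iy)^2 - 5(x+iy) - 1
Step 2: u = 3(x^2 - y^2) - 5x - 1
Step 3: u_x = 6x - 5
Step 4: At (2, 5): u_x = 12 - 5 = 7

7


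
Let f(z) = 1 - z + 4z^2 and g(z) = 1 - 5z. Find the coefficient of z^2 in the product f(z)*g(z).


Step 1: z^2 term in f*g comes from: (1)*(0) + (-z)*(-5z) + (4z^2)*(1)
Step 2: = 0 + 5 + 4
Step 3: = 9

9


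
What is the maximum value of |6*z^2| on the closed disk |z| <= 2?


Step 1: On |z| = 2, |f(z)| = 6 * |z|^2 = 6 * 2^2
Step 2: By maximum modulus principle, maximum is on boundary.
Step 3: Maximum = 6 * 4 = 24

24


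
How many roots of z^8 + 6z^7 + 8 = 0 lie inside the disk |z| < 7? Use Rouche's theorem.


Step 1: On |z| = 7 the three terms have sizes |z^8| = 7^8 = 5764801, |6z^7| = 6*7^7 = 4941258, |8| = 8
Step 2: The dominant term is g(z) = z^8; let h(z) = 6z^7 + 8 so f = g + h
Step 3: On |z| = 7: |g| = 5764801 and |h| <= 4941258 + 8 = 4941266
Step 4: Since 5764801 > 4941266, |h| < |g| on |z| = 7, so by Rouche f has the same number of zeros as g inside |z| < 7
Step 5: g(z) = z^8 has 8 zeros (all at the origin) inside |z| < 7. Answer = 8

8


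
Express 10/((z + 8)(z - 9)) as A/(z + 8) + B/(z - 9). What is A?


Step 1: Multiply both sides by (z + 8) and set z = -8
Step 2: A = 10 / (-8 - 9)
Step 3: A = 10 / (-17)
Step 4: A = -10/17

-10/17


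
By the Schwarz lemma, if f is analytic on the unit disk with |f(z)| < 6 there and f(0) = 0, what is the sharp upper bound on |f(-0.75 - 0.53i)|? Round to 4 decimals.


Step 1: g = f/6 maps D -> D with g(0) = 0, so by the Schwarz lemma |g(z)| <= |z|, i.e. |f(z)| <= 6|z|; this is sharp (f(z) = 6z).
Step 2: |z0|^2 = (-0.75)^2 + (-0.53)^2 = 0.8434
Step 3: |z0| = sqrt(0.8434) = 0.918368
Step 4: Best bound = 6 * |z0| = 6 * 0.918368 = 5.5102

5.5102


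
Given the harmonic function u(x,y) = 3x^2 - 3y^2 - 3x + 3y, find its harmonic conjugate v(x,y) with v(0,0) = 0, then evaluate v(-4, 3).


Step 1: v_x = -u_y = 6y - 3
Step 2: v_y = u_x = 6x - 3
Step 3: v = 6xy - 3x - 3y + C
Step 4: v(0,0) = 0 => C = 0
Step 5: v(-4, 3) = -69

-69


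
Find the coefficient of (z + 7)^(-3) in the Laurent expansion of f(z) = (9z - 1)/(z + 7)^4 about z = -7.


Step 1: Write the numerator in powers of (z + 7): 9z - 1 = 9(z + 7) + (9*(-7) - 1) = 9(z + 7) - 64
Step 2: Divide by (z + 7)^4: f(z) = -64(z + 7)^(-4) + 9(z + 7)^(-3)
Step 3: This finite sum is the Laurent series of f about z = -7.
Step 4: Coefficient of (z + 7)^(-3) = coefficient of (z + 7) in the re-centred numerator = 9

9


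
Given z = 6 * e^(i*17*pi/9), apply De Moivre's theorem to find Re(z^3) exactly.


Step 1: By De Moivre's theorem, z^3 = 6^3 * e^(i*3*17*pi/9) = 216 * (cos(17*pi/3) + i*sin(17*pi/3))
Step 2: |z|^3 = 6^3 = 216
Step 3: Reduce the angle mod 2*pi: 17*pi/3 - 4*pi = 5*pi/3
Step 4: cos(5*pi/3) = 1/2
Step 5: Re(z^3) = 216 * 1/2 = 108

108


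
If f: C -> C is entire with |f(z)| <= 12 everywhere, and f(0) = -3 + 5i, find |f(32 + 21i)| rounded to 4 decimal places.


Step 1: By Liouville's theorem, a bounded entire function is constant.
Step 2: f(z) = f(0) = -3 + 5i for all z.
Step 3: |f(w)| = |-3 + 5i| = sqrt(9 + 25)
Step 4: = 5.831

5.831


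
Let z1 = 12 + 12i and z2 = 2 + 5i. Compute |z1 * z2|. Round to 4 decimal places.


Step 1: |z1| = sqrt(12^2 + 12^2) = sqrt(288)
Step 2: |z2| = sqrt(2^2 + 5^2) = sqrt(29)
Step 3: |z1*z2| = |z1|*|z2| = sqrt(288) * sqrt(29) = sqrt(288 * 29) = sqrt(8352)
Step 4: = 91.3893

91.3893


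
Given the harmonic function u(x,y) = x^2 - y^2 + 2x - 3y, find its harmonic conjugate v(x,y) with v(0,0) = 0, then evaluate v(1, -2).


Step 1: v_x = -u_y = 2y + 3
Step 2: v_y = u_x = 2x + 2
Step 3: v = 2xy + 3x + 2y + C
Step 4: v(0,0) = 0 => C = 0
Step 5: v(1, -2) = -5

-5


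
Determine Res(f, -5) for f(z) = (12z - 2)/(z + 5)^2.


Step 1: Pole of order 2 at z = -5
Step 2: Res = lim d/dz [(z + 5)^2 * f(z)] as z -> -5
Step 3: (z + 5)^2 * f(z) = 12z - 2
Step 4: d/dz[12z - 2] = 12

12


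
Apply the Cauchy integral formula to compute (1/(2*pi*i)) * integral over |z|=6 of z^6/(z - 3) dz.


Step 1: f(z) = z^6, a = 3 is inside |z| = 6
Step 2: By Cauchy integral formula: (1/(2pi*i)) * integral = f(a)
Step 3: f(3) = 3^6 = 729

729


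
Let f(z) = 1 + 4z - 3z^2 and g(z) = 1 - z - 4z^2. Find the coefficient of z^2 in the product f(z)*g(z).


Step 1: z^2 term in f*g comes from: (1)*(-4z^2) + (4z)*(-z) + (-3z^2)*(1)
Step 2: = -4 - 4 - 3
Step 3: = -11

-11


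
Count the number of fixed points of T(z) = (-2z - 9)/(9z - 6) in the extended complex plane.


Step 1: Fixed points satisfy T(z) = z
Step 2: 9z^2 - 4z + 9 = 0
Step 3: Discriminant = (-4)^2 - 4*9*9 = -308
Step 4: Number of fixed points = 2

2


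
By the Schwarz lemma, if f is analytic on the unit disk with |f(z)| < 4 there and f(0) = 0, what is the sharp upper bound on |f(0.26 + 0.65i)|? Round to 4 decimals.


Step 1: g = f/4 maps D -> D with g(0) = 0, so by the Schwarz lemma |g(z)| <= |z|, i.e. |f(z)| <= 4|z|; this is sharp (f(z) = 4z).
Step 2: |z0|^2 = 0.26^2 + 0.65^2 = 0.4901
Step 3: |z0| = sqrt(0.4901) = 0.700071
Step 4: Best bound = 4 * |z0| = 4 * 0.700071 = 2.8003

2.8003


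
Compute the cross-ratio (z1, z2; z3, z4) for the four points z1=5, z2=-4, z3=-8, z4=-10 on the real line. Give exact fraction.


Step 1: (z1-z3)(z2-z4) = 13 * 6 = 78
Step 2: (z1-z4)(z2-z3) = 15 * 4 = 60
Step 3: Cross-ratio = 78/60 = 13/10

13/10


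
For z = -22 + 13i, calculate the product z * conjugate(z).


Step 1: conj(z) = -22 - 13i
Step 2: z * conj(z) = (-22)^2 + 13^2
Step 3: = 484 + 169 = 653

653


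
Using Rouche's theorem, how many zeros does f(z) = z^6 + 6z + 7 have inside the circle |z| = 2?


Step 1: On |z| = 2 the three terms have sizes |z^6| = 2^6 = 64, |6z| = 6*2 = 12, |7| = 7
Step 2: The dominant term is g(z) = z^6; let h(z) = 6z + 7 so f = g + h
Step 3: On |z| = 2: |g| = 64 and |h| <= 12 + 7 = 19
Step 4: Since 64 > 19, |h| < |g| on |z| = 2, so by Rouche f has the same number of zeros as g inside |z| < 2
Step 5: g(z) = z^6 has 6 zeros (all at the origin) inside |z| < 2. Answer = 6

6


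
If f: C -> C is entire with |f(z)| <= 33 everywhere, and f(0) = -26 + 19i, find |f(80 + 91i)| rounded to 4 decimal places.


Step 1: By Liouville's theorem, a bounded entire function is constant.
Step 2: f(z) = f(0) = -26 + 19i for all z.
Step 3: |f(w)| = |-26 + 19i| = sqrt(676 + 361)
Step 4: = 32.2025

32.2025


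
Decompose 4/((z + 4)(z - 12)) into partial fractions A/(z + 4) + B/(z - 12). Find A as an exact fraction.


Step 1: Multiply both sides by (z + 4) and set z = -4
Step 2: A = 4 / (-4 - 12)
Step 3: A = 4 / (-16)
Step 4: A = -1/4

-1/4


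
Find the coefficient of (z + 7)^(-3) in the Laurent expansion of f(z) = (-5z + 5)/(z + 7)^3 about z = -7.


Step 1: Write the numerator in powers of (z + 7): -5z + 5 = -5(z + 7) + (-5*(-7) + 5) = -5(z + 7) + 40
Step 2: Divide by (z + 7)^3: f(z) = 40(z + 7)^(-3) - 5(z + 7)^(-2)
Step 3: This finite sum is the Laurent series of f about z = -7.
Step 4: Coefficient of (z + 7)^(-3) = -5*(-7) + 5 = 40

40


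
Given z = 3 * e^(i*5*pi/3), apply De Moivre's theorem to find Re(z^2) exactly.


Step 1: By De Moivre's theorem, z^2 = 3^2 * e^(i*2*5*pi/3) = 9 * (cos(10*pi/3) + i*sin(10*pi/3))
Step 2: |z|^2 = 3^2 = 9
Step 3: Reduce the angle mod 2*pi: 10*pi/3 - 2*pi = 4*pi/3
Step 4: cos(4*pi/3) = -1/2
Step 5: Re(z^2) = 9 * (-1/2) = -9/2

-9/2


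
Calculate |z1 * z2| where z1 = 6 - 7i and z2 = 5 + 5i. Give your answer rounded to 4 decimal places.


Step 1: |z1| = sqrt(6^2 + (-7)^2) = sqrt(85)
Step 2: |z2| = sqrt(5^2 + 5^2) = sqrt(50)
Step 3: |z1*z2| = |z1|*|z2| = sqrt(85) * sqrt(50) = sqrt(85 * 50) = sqrt(4250)
Step 4: = 65.192

65.192


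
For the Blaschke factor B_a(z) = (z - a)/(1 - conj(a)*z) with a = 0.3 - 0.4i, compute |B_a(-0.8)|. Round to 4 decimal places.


Step 1: Numerator z0 - a = -0.8 - (0.3 - 0.4i) = -1.1 + 0.4i
Step 2: Denominator 1 - conj(a)*z0 = 1 - (0.3 + 0.4i)*(-0.8) = 1.24 + 0.32i
Step 3: |z0 - a|^2 = (-1.1)^2 + 0.4^2 = 1.37; |1 - conj(a)*z0|^2 = 1.24^2 + 0.32^2 = 1.64
Step 4: |B_a(-0.8)| = sqrt(1.37 / 1.64) = sqrt(0.835366)
Step 5: = 0.914

0.914


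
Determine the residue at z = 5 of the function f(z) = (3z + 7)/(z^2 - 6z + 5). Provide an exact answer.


Step 1: Q(z) = z^2 - 6z + 5 = (z - 5)(z - 1)
Step 2: Q'(z) = 2z - 6
Step 3: Q'(5) = 4, P(5) = 22
Step 4: Res = P(5)/Q'(5) = 22/4 = 11/2

11/2


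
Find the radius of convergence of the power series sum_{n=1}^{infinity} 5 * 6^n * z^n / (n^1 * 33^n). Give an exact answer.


Step 1: General term a_n = 5 * 6^n / (n^1 * 33^n)
Step 2: By the root test, |a_n|^(1/n) = 5^(1/n) * 6 / (n^(1/n) * 33) -> 6/33 as n -> infinity (since 5^(1/n) -> 1 and n^(1/n) -> 1)
Step 3: R = 1/lim|a_n|^(1/n) = 33/6 = 11/2

11/2


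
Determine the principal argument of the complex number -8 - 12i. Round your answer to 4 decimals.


Step 1: z = -8 - 12i
Step 2: arg(z) = atan2(-12, -8)
Step 3: arg(z) = -2.1588

-2.1588


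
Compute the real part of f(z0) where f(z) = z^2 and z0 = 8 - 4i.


Step 1: z0 = 8 - 4i
Step 2: z0^2 = 8^2 - (-4)^2 - 64i
Step 3: real part = 64 - 16 = 48

48


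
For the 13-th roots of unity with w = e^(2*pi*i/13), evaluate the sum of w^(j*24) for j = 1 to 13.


Step 1: The sum sum_{j=1}^{n} w^(k*j) equals n if n | k, else 0.
Step 2: Here n = 13, k = 24
Step 3: Does n divide k? 13 | 24 -> False
Step 4: Sum = 0

0


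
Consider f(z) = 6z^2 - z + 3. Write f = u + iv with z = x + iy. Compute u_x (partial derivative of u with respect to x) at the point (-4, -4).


Step 1: f(z) = 6(x+iy)^2 - (x+iy) + 3
Step 2: u = 6(x^2 - y^2) - x + 3
Step 3: u_x = 12x - 1
Step 4: At (-4, -4): u_x = -48 - 1 = -49

-49


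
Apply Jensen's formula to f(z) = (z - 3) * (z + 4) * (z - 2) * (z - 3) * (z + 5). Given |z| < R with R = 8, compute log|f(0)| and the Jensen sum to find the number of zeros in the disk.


Jensen's formula: (1/2pi)*integral log|f(Re^it)|dt = log|f(0)| + sum_{|a_k|<R} log(R/|a_k|)
Step 1: f(0) = (-3) * 4 * (-2) * (-3) * 5 = -360
Step 2: log|f(0)| = log|3| + log|-4| + log|2| + log|3| + log|-5| = 5.8861
Step 3: Zeros inside |z| < 8: 3, -4, 2, 3, -5
Step 4: Jensen sum = log(8/3) + log(8/4) + log(8/2) + log(8/3) + log(8/5) = 4.5111
Step 5: n(R) = number of terms in the Jensen sum = count of zeros inside |z| < 8 = 5

5


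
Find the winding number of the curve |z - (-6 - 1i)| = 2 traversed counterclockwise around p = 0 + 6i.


Step 1: Center c = (-6, -1), radius = 2
Step 2: |p - c|^2 = 6^2 + 7^2 = 85
Step 3: r^2 = 4
Step 4: |p-c| > r so winding number = 0

0


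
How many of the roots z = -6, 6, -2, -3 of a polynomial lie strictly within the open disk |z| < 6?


Step 1: Check each root:
  z = -6: |-6| = 6 >= 6
  z = 6: |6| = 6 >= 6
  z = -2: |-2| = 2 < 6
  z = -3: |-3| = 3 < 6
Step 2: Count = 2

2


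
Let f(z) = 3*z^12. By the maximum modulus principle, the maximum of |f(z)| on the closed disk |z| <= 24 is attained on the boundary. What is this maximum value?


Step 1: On |z| = 24, |f(z)| = 3 * |z|^12 = 3 * 24^12
Step 2: By maximum modulus principle, maximum is on boundary.
Step 3: Maximum = 3 * 36520347436056576 = 109561042308169728

109561042308169728


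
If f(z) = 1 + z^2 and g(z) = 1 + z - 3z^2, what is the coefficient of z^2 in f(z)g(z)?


Step 1: z^2 term in f*g comes from: (1)*(-3z^2) + (0)*(z) + (z^2)*(1)
Step 2: = -3 + 0 + 1
Step 3: = -2

-2


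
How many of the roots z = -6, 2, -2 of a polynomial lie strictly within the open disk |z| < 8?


Step 1: Check each root:
  z = -6: |-6| = 6 < 8
  z = 2: |2| = 2 < 8
  z = -2: |-2| = 2 < 8
Step 2: Count = 3

3


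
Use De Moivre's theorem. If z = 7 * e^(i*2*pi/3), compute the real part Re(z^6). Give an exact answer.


Step 1: By De Moivre's theorem, z^6 = 7^6 * e^(i*6*2*pi/3) = 117649 * (cos(4*pi) + i*sin(4*pi))
Step 2: |z|^6 = 7^6 = 117649
Step 3: Reduce the angle mod 2*pi: 4*pi - 4*pi = 0
Step 4: cos(0) = 1
Step 5: Re(z^6) = 117649 * 1 = 117649

117649
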